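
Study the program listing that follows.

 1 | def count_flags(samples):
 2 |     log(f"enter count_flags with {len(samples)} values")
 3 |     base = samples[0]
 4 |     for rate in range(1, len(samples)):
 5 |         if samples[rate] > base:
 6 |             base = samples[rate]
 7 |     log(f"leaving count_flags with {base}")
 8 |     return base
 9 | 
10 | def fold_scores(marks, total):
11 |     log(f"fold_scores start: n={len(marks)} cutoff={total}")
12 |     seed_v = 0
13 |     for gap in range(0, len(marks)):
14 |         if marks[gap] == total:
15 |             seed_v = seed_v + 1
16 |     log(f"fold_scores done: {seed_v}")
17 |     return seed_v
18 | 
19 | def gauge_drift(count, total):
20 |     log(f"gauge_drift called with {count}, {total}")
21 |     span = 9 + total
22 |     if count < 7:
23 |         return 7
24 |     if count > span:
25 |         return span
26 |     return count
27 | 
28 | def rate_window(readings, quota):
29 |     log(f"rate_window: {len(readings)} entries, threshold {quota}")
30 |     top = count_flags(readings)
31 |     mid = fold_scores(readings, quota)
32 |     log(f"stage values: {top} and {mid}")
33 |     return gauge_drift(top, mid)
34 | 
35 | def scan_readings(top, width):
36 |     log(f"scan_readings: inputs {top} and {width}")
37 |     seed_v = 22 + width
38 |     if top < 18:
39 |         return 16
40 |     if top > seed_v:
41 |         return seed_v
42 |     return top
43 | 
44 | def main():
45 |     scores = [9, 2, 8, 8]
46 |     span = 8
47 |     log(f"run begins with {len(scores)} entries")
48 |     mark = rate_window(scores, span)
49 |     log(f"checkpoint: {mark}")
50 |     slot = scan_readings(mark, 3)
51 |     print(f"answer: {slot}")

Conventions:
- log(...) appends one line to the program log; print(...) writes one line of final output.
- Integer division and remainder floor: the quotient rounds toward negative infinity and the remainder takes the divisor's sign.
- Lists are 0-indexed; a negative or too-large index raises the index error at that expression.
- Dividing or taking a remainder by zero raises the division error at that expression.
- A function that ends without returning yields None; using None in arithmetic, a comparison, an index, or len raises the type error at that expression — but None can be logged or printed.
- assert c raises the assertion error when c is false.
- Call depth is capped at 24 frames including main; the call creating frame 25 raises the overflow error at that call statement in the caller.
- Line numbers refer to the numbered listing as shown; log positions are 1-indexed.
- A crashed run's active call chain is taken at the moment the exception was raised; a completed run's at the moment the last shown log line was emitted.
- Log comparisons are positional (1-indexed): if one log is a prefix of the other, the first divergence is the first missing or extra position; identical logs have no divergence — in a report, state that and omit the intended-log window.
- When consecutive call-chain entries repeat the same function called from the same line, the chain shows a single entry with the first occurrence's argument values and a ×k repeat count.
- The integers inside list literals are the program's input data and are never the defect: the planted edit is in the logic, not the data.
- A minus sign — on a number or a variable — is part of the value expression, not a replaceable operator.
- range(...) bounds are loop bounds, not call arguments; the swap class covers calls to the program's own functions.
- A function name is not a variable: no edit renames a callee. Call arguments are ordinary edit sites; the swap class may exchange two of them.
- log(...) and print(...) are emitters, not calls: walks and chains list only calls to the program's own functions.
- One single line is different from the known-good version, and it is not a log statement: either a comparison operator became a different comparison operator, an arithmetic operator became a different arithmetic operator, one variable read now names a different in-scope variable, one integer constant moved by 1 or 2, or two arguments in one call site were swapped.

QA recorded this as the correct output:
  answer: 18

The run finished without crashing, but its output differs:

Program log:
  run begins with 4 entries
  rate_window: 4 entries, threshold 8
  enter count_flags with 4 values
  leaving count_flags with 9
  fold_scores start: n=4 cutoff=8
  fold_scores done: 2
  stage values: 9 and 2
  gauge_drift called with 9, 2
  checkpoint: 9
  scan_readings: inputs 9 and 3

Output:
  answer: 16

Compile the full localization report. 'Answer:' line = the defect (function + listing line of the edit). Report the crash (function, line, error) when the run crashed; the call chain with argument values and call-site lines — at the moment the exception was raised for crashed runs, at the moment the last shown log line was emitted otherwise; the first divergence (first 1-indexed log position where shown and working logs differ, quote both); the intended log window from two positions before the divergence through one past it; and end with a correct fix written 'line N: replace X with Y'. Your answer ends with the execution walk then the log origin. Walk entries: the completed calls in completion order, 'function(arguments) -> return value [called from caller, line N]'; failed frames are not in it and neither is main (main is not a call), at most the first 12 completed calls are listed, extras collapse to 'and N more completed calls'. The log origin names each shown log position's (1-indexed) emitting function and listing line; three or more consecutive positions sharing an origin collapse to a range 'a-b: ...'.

Answer: the defect is in scan_readings at line 39.
The tell: Every logged value matches the working version; the printed result is what differs.
Call chain: main -> scan_readings(9, 3) (called at line 50).
First divergence: none; the two logs match at every position.
Execution walk:
  count_flags([9, 2, 8, 8]) -> 9  [called from rate_window, line 30]
  fold_scores([9, 2, 8, 8], 8) -> 2  [called from rate_window, line 31]
  gauge_drift(9, 2) -> 9  [called from rate_window, line 33]
  rate_window([9, 2, 8, 8], 8) -> 9  [called from main, line 48]
  scan_readings(9, 3) -> 16  [called from main, line 50]
Log line origins:
  1 — main, line 47
  2 — rate_window, line 29
  3 — count_flags, line 2
  4 — count_flags, line 7
  5 — fold_scores, line 11
  6 — fold_scores, line 16
  7 — rate_window, line 32
  8 — gauge_drift, line 20
  9 — main, line 49
  10 — scan_readings, line 36
A correct fix: line 39: replace `16` with `18`.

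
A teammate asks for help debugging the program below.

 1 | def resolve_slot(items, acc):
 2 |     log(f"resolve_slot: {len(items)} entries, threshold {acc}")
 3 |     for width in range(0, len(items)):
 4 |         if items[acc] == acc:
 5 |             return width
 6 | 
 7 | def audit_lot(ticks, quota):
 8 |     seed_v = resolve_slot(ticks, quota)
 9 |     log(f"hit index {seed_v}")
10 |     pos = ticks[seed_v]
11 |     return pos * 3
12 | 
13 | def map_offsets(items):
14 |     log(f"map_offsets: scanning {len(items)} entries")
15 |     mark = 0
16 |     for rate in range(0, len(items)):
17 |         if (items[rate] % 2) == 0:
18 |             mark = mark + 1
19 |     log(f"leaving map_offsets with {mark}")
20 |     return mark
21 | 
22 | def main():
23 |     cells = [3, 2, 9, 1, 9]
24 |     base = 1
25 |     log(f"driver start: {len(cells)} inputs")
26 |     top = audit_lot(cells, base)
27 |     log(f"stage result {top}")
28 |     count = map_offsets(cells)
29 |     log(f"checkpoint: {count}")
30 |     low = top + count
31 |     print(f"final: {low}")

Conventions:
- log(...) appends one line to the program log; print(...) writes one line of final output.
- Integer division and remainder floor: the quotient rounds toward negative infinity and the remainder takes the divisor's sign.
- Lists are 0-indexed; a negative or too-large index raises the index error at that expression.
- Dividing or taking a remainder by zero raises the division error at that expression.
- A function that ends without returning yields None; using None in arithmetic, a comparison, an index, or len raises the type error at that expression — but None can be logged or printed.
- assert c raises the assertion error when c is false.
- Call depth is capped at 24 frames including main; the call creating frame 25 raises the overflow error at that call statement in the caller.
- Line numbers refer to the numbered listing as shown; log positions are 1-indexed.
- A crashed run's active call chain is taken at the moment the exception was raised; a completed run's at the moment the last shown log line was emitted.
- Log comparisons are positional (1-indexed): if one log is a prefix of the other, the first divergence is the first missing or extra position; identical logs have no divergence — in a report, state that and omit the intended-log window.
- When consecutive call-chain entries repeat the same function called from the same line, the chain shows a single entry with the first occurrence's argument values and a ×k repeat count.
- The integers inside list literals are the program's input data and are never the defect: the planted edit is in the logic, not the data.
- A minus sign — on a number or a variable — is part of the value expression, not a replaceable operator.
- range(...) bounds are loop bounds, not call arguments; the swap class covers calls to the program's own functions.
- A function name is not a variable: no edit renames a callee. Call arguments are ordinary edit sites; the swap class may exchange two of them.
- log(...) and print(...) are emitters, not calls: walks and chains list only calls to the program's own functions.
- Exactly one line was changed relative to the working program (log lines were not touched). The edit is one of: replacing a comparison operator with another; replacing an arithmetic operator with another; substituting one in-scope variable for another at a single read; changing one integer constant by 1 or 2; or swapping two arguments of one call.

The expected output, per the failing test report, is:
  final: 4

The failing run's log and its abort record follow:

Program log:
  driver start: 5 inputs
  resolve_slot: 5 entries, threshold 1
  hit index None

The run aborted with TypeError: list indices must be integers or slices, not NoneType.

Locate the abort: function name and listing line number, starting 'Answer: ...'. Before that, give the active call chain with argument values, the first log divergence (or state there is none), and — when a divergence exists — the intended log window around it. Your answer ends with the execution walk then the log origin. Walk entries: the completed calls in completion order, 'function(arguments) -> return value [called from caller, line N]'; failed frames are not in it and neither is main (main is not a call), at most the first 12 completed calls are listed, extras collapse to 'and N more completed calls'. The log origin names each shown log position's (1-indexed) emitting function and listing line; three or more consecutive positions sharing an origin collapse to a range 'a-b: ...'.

Answer: the error was raised in audit_lot, line 10.
Key fact: The earliest visible damage is log position 3 — 'hit index None' rather than the intended 'hit index 3'.
Call chain: main -> audit_lot([3, 2, 9, 1, 9], 1) (called at line 26).
First divergence: at position 3 the run shows 'hit index None' where the working version logs 'hit index 3'.
Intended log window:
  1: driver start: 5 inputs
  2: resolve_slot: 5 entries, threshold 1
  3: hit index 3
  4: stage result 3
Execution walk:
  resolve_slot([3, 2, 9, 1, 9], 1) -> None  [called from audit_lot, line 8]
Log origins:
  1: logged in main at line 25
  2: logged in resolve_slot at line 2
  3: logged in audit_lot at line 9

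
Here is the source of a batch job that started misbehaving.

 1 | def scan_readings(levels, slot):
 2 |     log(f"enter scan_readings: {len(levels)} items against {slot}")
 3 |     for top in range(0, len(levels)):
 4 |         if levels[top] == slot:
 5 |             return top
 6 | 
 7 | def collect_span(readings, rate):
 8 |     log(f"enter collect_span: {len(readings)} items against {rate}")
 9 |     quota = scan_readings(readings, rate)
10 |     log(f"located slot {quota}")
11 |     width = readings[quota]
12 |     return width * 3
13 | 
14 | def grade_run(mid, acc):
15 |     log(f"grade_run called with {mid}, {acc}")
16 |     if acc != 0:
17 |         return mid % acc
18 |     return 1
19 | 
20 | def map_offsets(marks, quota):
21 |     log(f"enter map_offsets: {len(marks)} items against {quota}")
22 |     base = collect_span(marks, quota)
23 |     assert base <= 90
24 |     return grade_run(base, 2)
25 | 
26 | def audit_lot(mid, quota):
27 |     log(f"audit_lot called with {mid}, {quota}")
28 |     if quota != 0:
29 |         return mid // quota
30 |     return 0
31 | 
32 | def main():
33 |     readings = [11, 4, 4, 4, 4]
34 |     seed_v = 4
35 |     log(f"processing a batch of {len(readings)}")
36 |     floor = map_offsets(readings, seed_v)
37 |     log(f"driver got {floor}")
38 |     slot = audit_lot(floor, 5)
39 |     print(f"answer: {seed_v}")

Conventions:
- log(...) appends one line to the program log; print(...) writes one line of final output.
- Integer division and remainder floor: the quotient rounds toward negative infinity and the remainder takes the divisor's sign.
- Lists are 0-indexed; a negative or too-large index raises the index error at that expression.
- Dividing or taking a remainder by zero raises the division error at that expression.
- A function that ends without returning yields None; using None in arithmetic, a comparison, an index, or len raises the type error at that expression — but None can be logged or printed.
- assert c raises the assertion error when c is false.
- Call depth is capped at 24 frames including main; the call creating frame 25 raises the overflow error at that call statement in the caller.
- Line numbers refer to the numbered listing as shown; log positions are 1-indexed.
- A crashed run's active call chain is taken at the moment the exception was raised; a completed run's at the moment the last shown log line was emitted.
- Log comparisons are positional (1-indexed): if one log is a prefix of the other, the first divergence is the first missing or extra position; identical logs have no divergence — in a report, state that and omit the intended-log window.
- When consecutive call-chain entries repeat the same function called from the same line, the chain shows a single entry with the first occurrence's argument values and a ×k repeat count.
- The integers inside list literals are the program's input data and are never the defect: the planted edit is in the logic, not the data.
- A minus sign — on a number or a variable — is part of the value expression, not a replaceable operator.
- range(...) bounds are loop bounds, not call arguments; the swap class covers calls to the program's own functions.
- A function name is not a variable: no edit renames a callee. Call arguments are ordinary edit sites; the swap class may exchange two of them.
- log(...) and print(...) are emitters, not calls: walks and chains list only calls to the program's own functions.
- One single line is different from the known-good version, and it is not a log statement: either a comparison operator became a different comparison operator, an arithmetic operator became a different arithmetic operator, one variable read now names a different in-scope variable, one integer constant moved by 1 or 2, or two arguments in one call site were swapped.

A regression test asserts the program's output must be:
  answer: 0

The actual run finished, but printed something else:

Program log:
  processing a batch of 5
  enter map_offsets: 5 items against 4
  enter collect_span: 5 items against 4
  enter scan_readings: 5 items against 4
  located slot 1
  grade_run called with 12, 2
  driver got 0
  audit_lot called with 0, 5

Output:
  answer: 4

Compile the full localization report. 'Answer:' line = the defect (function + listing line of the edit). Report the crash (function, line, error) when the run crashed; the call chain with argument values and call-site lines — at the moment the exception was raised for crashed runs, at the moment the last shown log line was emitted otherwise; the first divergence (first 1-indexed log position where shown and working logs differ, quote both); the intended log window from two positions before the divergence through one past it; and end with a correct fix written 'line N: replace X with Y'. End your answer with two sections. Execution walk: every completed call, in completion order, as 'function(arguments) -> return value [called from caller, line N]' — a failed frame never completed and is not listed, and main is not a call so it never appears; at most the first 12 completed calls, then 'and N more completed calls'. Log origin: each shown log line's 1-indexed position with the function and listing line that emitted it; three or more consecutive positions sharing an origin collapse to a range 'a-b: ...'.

Answer: the defect is in main at line 39.
Core observation: The two runs log identically and part ways only at the printed values.
Call chain: main -> audit_lot(0, 5) (called at line 38).
First divergence: none; the two logs match at every position.
Execution walk:
  scan_readings([11, 4, 4, 4, 4], 4) -> 1  [called from collect_span, line 9]
  collect_span([11, 4, 4, 4, 4], 4) -> 12  [called from map_offsets, line 22]
  grade_run(12, 2) -> 0  [called from map_offsets, line 24]
  map_offsets([11, 4, 4, 4, 4], 4) -> 0  [called from main, line 36]
  audit_lot(0, 5) -> 0  [called from main, line 38]
Log origins:
  1: logged in main at line 35
  2: logged in map_offsets at line 21
  3: logged in collect_span at line 8
  4: logged in scan_readings at line 2
  5: logged in collect_span at line 10
  6: logged in grade_run at line 15
  7: logged in main at line 37
  8: logged in audit_lot at line 27
A correct fix: line 39: replace `seed_v` with `slot`.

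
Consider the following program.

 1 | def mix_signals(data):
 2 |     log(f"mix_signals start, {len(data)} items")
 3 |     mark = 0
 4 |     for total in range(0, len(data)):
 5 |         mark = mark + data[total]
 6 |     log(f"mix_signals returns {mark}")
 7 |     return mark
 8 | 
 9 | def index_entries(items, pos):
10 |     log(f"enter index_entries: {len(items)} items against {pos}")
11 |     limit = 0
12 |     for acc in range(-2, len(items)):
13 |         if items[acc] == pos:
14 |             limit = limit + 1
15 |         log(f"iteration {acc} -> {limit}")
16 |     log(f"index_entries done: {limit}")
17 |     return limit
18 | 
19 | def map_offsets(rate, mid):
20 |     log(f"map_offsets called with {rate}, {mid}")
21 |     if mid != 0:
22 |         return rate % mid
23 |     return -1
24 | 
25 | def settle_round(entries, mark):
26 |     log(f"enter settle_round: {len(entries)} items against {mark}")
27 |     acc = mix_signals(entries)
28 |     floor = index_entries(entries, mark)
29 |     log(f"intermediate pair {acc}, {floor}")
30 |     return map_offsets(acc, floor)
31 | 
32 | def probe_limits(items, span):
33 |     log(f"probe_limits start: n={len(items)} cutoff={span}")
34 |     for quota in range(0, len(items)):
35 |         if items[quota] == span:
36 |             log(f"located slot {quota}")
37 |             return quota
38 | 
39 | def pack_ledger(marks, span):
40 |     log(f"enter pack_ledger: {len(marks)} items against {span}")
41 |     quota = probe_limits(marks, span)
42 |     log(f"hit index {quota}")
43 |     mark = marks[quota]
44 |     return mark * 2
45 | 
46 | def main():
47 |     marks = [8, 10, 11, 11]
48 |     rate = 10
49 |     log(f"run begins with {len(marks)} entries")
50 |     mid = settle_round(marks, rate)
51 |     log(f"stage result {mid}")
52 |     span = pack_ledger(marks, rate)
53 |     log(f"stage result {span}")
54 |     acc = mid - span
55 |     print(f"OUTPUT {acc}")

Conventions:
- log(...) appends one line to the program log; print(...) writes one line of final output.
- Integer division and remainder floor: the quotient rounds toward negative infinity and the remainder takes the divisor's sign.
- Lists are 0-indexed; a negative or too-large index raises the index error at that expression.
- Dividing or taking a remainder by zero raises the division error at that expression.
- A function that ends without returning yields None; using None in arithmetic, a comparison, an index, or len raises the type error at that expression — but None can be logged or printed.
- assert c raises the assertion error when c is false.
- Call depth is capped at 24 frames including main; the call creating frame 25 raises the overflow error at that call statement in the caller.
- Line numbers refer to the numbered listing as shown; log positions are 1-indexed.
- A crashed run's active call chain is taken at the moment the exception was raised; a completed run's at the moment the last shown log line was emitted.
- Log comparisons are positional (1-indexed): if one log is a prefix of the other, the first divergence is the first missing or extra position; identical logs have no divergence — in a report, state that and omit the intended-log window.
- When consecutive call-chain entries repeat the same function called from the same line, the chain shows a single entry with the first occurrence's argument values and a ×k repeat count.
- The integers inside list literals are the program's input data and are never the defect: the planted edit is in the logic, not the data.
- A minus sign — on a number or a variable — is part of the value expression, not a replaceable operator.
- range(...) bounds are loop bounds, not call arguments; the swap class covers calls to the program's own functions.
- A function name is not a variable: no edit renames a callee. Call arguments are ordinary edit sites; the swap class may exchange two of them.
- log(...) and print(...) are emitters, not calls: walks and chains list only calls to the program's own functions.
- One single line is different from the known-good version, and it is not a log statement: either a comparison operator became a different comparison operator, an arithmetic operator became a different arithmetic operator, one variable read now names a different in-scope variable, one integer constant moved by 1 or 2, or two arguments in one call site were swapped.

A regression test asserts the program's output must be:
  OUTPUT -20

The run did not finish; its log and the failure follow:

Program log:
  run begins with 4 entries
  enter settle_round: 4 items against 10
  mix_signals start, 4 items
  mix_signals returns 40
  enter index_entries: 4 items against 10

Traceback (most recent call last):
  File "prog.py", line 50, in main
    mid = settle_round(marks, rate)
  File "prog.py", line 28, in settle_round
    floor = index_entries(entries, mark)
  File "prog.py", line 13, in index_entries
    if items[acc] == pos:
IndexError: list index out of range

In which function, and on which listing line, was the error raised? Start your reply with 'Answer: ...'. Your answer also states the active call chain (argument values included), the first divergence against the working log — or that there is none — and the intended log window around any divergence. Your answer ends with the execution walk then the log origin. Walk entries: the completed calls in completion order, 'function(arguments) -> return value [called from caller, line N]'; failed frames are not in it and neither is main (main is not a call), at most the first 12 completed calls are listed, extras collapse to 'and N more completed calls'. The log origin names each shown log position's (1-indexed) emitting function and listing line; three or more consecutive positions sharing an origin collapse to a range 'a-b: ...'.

Answer: the error was raised in index_entries, line 13.
Key observation: Only 5 log lines were emitted before the run died; the intended continuation was 'iteration 0 -> 0'.
Call chain: main -> settle_round([8, 10, 11, 11], 10) (called at line 50) -> index_entries([8, 10, 11, 11], 10) (called at line 28).
First divergence: position 6; the shown log stops at 5 lines while the working version next logs 'iteration 0 -> 0'.
Intended log window:
  4: mix_signals returns 40
  5: enter index_entries: 4 items against 10
  6: iteration 0 -> 0
  7: iteration 1 -> 1
Execution walk:
  mix_signals([8, 10, 11, 11]) -> 40  [called from settle_round, line 27]
Log origin:
  1 — main, line 49
  2 — settle_round, line 26
  3 — mix_signals, line 2
  4 — mix_signals, line 6
  5 — index_entries, line 10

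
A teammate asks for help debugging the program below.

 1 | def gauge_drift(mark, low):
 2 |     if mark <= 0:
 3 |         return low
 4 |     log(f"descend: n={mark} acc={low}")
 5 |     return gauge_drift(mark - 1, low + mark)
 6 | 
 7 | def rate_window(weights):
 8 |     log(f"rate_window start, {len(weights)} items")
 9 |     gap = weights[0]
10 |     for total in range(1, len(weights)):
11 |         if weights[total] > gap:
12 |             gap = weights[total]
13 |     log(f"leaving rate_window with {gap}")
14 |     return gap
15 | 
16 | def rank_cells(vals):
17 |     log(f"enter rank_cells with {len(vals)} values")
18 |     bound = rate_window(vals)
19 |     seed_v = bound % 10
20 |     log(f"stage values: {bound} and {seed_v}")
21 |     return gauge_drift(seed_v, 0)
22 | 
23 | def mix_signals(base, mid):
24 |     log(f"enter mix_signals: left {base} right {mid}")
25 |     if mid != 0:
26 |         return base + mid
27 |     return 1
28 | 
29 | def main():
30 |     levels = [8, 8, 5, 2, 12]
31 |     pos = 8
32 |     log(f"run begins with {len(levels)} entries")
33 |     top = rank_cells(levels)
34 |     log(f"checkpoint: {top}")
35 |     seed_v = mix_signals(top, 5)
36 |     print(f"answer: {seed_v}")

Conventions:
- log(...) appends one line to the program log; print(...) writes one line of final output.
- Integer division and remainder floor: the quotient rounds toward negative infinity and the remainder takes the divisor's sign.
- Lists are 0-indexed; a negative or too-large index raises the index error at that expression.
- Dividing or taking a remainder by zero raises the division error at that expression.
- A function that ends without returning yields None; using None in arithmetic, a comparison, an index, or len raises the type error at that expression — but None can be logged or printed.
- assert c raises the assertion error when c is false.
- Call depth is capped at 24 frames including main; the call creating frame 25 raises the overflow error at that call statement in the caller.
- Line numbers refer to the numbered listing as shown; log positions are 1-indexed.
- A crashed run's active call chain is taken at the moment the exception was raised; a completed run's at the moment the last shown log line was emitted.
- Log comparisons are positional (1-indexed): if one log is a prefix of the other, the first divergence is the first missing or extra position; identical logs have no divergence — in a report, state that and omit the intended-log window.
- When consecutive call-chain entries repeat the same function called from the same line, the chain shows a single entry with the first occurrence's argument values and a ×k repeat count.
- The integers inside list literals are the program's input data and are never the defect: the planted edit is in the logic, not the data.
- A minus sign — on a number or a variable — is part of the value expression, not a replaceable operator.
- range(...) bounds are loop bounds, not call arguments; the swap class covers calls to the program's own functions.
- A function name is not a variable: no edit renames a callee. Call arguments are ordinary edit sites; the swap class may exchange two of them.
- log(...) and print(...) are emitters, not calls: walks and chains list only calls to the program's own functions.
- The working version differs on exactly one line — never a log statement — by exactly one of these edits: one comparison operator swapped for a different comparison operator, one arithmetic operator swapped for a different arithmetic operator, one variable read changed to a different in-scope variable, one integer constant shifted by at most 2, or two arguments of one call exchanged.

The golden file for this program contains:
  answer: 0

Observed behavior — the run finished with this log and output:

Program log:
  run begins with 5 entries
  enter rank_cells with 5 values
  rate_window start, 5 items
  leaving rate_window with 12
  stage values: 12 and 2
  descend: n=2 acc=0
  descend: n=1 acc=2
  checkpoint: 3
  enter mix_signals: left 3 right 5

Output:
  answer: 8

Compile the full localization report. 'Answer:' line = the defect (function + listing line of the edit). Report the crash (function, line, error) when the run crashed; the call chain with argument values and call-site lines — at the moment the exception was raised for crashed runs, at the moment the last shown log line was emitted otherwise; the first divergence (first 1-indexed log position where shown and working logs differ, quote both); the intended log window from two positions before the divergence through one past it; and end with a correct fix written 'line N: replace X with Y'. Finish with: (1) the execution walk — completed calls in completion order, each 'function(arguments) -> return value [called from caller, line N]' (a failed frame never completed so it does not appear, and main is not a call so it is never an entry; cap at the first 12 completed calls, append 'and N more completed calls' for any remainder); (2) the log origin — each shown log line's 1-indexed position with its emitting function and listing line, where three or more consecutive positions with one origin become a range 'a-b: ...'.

Answer: the defect is in mix_signals at line 26.
Core observation: Nothing in the log betrays the bug — only the output does.
Call chain: main -> mix_signals(3, 5) (called at line 35).
First divergence: none (the log streams are identical).
Execution walk:
  rate_window([8, 8, 5, 2, 12]) -> 12  [called from rank_cells, line 18]
  gauge_drift(0, 3) -> 3  [called from gauge_drift, line 5]
  gauge_drift(1, 2) -> 3  [called from gauge_drift, line 5]
  gauge_drift(2, 0) -> 3  [called from rank_cells, line 21]
  rank_cells([8, 8, 5, 2, 12]) -> 3  [called from main, line 33]
  mix_signals(3, 5) -> 8  [called from main, line 35]
Log origin:
  1: from main, line 32
  2: from rank_cells, line 17
  3: from rate_window, line 8
  4: from rate_window, line 13
  5: from rank_cells, line 20
  6: from gauge_drift, line 4
  7: from gauge_drift, line 4
  8: from main, line 34
  9: from mix_signals, line 24
A correct fix: line 26: replace `+` with `//`.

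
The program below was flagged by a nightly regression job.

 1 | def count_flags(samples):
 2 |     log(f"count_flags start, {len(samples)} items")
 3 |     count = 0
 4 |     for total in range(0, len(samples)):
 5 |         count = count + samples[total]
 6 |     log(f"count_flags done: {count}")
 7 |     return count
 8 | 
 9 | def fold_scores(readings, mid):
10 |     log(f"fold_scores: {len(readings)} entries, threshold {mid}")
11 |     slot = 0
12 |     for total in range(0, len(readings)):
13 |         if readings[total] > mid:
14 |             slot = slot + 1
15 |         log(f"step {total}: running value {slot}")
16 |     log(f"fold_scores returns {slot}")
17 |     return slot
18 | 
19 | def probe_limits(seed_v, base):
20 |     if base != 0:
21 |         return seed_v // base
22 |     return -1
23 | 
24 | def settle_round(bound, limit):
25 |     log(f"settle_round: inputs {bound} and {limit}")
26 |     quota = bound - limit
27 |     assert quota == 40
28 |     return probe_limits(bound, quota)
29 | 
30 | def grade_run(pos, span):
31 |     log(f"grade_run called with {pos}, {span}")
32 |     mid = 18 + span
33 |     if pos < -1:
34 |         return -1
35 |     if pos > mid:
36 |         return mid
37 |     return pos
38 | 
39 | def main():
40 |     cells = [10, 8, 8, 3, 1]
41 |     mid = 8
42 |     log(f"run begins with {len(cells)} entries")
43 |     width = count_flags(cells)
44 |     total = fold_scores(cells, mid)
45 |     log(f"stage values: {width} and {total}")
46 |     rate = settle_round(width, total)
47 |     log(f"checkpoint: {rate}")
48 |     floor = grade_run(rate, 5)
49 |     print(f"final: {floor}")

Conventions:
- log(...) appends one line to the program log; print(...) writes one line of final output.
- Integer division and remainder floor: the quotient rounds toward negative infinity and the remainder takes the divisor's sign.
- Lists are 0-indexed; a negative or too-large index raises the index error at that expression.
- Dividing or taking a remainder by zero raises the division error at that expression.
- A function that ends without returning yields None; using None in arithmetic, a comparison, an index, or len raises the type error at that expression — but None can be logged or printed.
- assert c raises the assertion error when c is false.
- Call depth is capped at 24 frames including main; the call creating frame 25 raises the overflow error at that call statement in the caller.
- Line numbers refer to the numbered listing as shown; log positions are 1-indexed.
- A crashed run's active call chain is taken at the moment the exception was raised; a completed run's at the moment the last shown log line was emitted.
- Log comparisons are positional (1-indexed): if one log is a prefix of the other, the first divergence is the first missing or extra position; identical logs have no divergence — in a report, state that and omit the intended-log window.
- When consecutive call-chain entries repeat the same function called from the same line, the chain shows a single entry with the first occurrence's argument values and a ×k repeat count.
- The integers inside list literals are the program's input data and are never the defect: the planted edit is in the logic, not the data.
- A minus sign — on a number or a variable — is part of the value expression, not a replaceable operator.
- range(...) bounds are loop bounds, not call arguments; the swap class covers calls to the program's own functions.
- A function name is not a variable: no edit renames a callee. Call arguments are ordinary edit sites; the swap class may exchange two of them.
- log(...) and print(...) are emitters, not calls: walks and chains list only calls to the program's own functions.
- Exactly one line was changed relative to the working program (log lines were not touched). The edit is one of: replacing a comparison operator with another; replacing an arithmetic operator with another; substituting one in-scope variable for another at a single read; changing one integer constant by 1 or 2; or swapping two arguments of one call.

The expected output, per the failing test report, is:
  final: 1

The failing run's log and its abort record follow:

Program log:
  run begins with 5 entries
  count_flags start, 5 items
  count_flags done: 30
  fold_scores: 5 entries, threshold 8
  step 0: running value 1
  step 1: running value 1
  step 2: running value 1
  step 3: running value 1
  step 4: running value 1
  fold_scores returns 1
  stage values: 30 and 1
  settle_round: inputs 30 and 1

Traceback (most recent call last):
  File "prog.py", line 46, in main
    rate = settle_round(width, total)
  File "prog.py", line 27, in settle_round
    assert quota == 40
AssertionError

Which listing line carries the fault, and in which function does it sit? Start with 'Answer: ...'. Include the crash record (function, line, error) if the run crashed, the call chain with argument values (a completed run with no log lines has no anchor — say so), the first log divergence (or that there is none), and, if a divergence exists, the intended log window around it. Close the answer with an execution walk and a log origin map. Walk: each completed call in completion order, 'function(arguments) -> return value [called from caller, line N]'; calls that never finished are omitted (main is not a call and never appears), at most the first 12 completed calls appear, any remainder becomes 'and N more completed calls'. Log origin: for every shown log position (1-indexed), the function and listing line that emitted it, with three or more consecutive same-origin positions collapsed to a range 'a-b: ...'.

Answer: the defect is in settle_round at line 27.
Core observation: The shown log is a 12-line prefix of the intended one, whose next entry is 'checkpoint: 1'.
Crash: settle_round, line 27, AssertionError.
Call chain: main -> settle_round(30, 1) (called at line 46).
First divergence: position 13 — after 12 matching lines the faulty run goes silent; intended next line 'checkpoint: 1'.
Intended log window:
  11: stage values: 30 and 1
  12: settle_round: inputs 30 and 1
  13: checkpoint: 1
  14: grade_run called with 1, 5
Execution walk:
  count_flags([10, 8, 8, 3, 1]) -> 30  [called from main, line 43]
  fold_scores([10, 8, 8, 3, 1], 8) -> 1  [called from main, line 44]
Log origins:
  1: emitted by main (line 42)
  2: emitted by count_flags (line 2)
  3: emitted by count_flags (line 6)
  4: emitted by fold_scores (line 10)
  5-9: emitted by fold_scores (line 15)
  10: emitted by fold_scores (line 16)
  11: emitted by main (line 45)
  12: emitted by settle_round (line 25)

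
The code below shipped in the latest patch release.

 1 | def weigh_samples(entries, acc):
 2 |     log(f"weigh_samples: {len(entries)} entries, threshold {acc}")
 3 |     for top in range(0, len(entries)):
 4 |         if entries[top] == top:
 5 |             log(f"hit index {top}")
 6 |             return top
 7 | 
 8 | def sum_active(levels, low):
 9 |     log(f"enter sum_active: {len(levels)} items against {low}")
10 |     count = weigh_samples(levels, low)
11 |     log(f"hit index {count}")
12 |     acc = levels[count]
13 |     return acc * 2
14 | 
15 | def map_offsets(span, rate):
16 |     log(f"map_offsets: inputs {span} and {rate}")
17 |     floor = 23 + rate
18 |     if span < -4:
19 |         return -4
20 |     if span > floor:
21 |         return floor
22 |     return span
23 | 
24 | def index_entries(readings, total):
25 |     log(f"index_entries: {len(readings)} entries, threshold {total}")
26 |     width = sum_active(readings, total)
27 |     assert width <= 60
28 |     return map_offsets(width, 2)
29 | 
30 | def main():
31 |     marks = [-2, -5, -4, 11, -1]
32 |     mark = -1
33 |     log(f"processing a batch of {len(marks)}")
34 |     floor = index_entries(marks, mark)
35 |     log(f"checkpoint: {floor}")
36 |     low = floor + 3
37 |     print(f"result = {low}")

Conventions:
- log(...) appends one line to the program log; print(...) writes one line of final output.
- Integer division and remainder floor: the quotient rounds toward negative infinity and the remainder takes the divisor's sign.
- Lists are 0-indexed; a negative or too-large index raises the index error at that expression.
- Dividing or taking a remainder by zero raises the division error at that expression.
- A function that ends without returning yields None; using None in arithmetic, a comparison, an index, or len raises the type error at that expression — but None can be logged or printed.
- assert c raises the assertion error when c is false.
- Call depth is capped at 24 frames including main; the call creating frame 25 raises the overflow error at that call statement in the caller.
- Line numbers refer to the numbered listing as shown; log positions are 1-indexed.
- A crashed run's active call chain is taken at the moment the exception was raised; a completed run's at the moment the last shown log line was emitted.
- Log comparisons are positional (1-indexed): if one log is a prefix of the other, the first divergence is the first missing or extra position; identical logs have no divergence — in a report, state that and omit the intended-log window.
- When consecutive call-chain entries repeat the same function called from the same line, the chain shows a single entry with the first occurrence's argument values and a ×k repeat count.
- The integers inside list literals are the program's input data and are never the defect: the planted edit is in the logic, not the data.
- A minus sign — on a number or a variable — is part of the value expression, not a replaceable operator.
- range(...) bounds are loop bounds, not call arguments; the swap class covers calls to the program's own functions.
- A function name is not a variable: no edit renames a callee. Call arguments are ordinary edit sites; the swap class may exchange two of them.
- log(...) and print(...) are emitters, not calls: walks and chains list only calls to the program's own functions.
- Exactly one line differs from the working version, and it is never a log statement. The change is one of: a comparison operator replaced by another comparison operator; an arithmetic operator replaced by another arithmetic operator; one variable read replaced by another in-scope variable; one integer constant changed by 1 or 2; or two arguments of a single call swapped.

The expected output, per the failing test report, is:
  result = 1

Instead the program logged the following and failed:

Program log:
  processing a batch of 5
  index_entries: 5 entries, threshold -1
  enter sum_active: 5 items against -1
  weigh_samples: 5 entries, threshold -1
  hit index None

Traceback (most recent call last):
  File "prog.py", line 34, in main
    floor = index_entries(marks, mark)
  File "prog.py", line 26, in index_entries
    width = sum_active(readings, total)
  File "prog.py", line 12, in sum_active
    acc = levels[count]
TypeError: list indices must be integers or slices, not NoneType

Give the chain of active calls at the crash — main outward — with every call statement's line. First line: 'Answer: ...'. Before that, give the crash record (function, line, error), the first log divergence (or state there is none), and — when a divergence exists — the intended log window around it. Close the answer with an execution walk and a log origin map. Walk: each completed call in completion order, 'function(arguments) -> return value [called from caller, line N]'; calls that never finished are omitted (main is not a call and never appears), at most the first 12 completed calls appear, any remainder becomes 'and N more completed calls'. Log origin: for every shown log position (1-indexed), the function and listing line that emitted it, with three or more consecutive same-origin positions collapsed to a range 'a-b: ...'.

Answer: main -> index_entries (called at line 34) -> sum_active (called at line 26).
Core observation: The earliest visible damage is log position 5 — 'hit index None' rather than the intended 'hit index 4'.
Crash: sum_active, line 12, TypeError.
First divergence: at position 5 the run shows 'hit index None' where the working version logs 'hit index 4'.
Intended log window:
  3: enter sum_active: 5 items against -1
  4: weigh_samples: 5 entries, threshold -1
  5: hit index 4
  6: hit index 4
Execution walk:
  weigh_samples([-2, -5, -4, 11, -1], -1) -> None  [called from sum_active, line 10]
Log line origins:
  1: emitted by main (line 33)
  2: emitted by index_entries (line 25)
  3: emitted by sum_active (line 9)
  4: emitted by weigh_samples (line 2)
  5: emitted by sum_active (line 11)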